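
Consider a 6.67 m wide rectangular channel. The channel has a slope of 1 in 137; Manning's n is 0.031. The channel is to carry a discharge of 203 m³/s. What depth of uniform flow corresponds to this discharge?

y_n = 6.52 m

Manning's equation rearranged: A R^(2/3) = nQ / (1·√S) = 0.031 × 203 / (√0.007299) = 73.66.
Trying y = 4.63 m: A R^(2/3) = 48.01 — low.
Trying y = 8.12 m: A R^(2/3) = 96.11 — high.
Trying y = 6.52 m: A R^(2/3) = 73.71 — close enough.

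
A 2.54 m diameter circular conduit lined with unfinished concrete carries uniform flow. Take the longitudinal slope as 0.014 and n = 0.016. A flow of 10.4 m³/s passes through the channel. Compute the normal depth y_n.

Manning's equation rearranged: A R^(2/3) = nQ / (1·√S) = 0.016 × 10.4 / (√0.014) = 1.406.
At y = 1.31 m: A R^(2/3) = 1.972 — over.
At y = 0.845 m: A R^(2/3) = 0.8941 — short.
At y = 1.08 m: A R^(2/3) = 1.409 — close enough.

y_n = 1.08 m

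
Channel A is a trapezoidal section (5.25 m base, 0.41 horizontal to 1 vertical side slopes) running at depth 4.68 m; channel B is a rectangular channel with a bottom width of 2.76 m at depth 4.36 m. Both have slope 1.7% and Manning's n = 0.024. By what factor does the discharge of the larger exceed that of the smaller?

Channel A: With bottom width b = 5.25 m and side slope z = 0.41: A = (b + zy)y = (5.25 + 0.41×4.68)×4.68 = 33.55 m²; P = b + 2y√(1+z²) = 5.25 + 2×4.68×1.081 = 15.37 m. Hydraulic radius R = A/P = 33.55/15.37 = 2.183 m. Q_A = (1/0.024)·33.55·2.183^(2/3)·√0.017 = 306.8 m³/s.
Channel B: Flow area A = b·y = 2.76 × 4.36 = 12.03 m². Wetted perimeter P = b + 2y = 2.76 + 2×4.36 = 11.48 m. Hydraulic radius R = A/P = 12.03/11.48 = 1.048 m. Q_B = (1/0.024)·12.03·1.048^(2/3)·√0.017 = 67.46 m³/s.
The larger discharge is 306.8 m³/s and the smaller is 67.46 m³/s; the ratio is 4.55.

4.55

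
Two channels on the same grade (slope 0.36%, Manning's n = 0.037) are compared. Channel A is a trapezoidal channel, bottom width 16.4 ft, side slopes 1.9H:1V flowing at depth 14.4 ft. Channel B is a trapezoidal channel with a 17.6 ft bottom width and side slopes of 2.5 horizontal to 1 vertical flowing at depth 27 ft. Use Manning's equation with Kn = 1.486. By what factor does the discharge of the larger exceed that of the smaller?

Channel A: With bottom width b = 16.4 ft and side slope z = 1.9: A = (b + zy)y = (16.4 + 1.9×14.4)×14.4 = 630.1 ft²; P = b + 2y√(1+z²) = 16.4 + 2×14.4×2.147 = 78.24 ft. Hydraulic radius R = A/P = 630.1/78.24 = 8.054 ft. Q_A = (1.486/0.037)·630.1·8.054^(2/3)·√0.0036 = 6101 ft³/s.
Channel B: With bottom width b = 17.6 ft and side slope z = 2.5: A = (b + zy)y = (17.6 + 2.5×27)×27 = 2298 ft²; P = b + 2y√(1+z²) = 17.6 + 2×27×2.693 = 163 ft. Hydraulic radius R = A/P = 2298/163 = 14.1 ft. Q_B = (1.486/0.037)·2298·14.1^(2/3)·√0.0036 = 32310 ft³/s.
The larger discharge is 32310 ft³/s and the smaller is 6101 ft³/s; the ratio is 5.3.

5.3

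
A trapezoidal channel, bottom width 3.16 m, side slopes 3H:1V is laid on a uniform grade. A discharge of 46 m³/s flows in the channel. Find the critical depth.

At critical depth, Q² T / (g A³) = 1, i.e. A³/T = Q²/g = 46²/9.81 = 215.7.
Try y = 1.52 m: A³/T = 131.6 — short.
Try y = 2.1 m: A³/T = 497.5 — over.
Try y = 1.72 m: A³/T = 217.4 — close enough.

y_c = 1.72 m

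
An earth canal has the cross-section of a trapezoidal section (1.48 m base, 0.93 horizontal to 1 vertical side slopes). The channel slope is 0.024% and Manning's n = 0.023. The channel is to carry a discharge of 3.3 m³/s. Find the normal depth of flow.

Manning's equation rearranged: A R^(2/3) = nQ / (1·√S) = 0.023 × 3.3 / (√0.00024) = 4.899.
Trying y = 1.41 m: A R^(2/3) = 3.215 — short.
Trying y = 1.91 m: A R^(2/3) = 5.92 — over.
Trying y = 1.74 m: A R^(2/3) = 4.894 — matches.

y_n = 1.74 m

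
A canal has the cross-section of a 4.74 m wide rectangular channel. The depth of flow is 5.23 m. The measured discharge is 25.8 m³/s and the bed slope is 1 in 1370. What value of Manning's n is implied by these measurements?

n = 0.036

Flow area A = b·y = 4.74 × 5.23 = 24.79 m². Wetted perimeter P = b + 2y = 4.74 + 2×5.23 = 15.2 m.
Hydraulic radius R = A/P = 24.79/15.2 = 1.631 m.
Rearranging Manning's equation: n = (1/Q) A R^(2/3) S^(1/2) = (1/25.8) × 24.79 × 1.631^(2/3) × √0.0007299 = 0.036.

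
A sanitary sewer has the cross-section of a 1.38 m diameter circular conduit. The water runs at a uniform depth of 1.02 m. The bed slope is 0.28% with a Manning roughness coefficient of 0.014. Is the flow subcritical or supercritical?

subcritical

For a circular section of diameter D = 1.38 m at depth y = 1.02 m, the central angle is θ = 2 arccos(1 − 2y/D) = 4.139 rad. Then A = (D²/8)(θ − sin θ) = 1.185 m² and P = Dθ/2 = 2.856 m.
Hydraulic radius R = A/P = 1.185/2.856 = 0.415 m.
V = (1/n) R^(2/3) √S = (1/0.014) × 0.415^(2/3) × √0.0028 = 2.103 m/s. Hydraulic depth D_h = A/T = 1.185/1.212 = 0.978 m.
Froude number Fr = V/√(g·D_h) = 2.103/√(9.81×0.978) = 0.679, which is less than 1, so the flow is subcritical.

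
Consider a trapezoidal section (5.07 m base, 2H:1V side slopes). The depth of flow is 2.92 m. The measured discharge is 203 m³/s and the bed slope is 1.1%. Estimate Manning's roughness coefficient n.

With bottom width b = 5.07 m and side slope z = 2: A = (b + zy)y = (5.07 + 2×2.92)×2.92 = 31.86 m²; P = b + 2y√(1+z²) = 5.07 + 2×2.92×2.236 = 18.13 m.
Hydraulic radius R = A/P = 31.86/18.13 = 1.757 m.
Rearranging Manning's equation: n = (1/Q) A R^(2/3) S^(1/2) = (1/203) × 31.86 × 1.757^(2/3) × √0.011 = 0.024.

n = 0.024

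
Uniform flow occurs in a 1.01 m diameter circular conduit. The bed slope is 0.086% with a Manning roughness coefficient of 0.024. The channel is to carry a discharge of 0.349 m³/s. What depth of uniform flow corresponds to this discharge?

y_n = 0.744 m

Manning's equation rearranged: A R^(2/3) = nQ / (1·√S) = 0.024 × 0.349 / (√0.00086) = 0.2856.
At y = 0.822 m: A R^(2/3) = 0.318 — too large.
At y = 0.665 m: A R^(2/3) = 0.2466 — too small.
At y = 0.744 m: A R^(2/3) = 0.2857 — ≈ 0.2856.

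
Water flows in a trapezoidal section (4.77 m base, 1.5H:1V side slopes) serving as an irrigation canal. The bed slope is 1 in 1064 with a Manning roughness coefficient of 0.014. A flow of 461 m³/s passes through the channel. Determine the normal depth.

Manning's equation rearranged: A R^(2/3) = nQ / (1·√S) = 0.014 × 461 / (√0.0009398) = 210.5.
At y = 7.71 m: A R^(2/3) = 310.3 — high.
At y = 4.59 m: A R^(2/3) = 98.78 — low.
At y = 6.49 m: A R^(2/3) = 210.4 — close enough.

y_n = 6.49 m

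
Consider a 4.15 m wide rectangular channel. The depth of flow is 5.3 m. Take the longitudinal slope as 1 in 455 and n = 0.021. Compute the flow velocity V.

Flow area A = b·y = 4.15 × 5.3 = 22 m². Wetted perimeter P = b + 2y = 4.15 + 2×5.3 = 14.75 m.
Hydraulic radius R = A/P = 22/14.75 = 1.491 m.
From Manning's equation, V = (1/n) R^(2/3) S^(1/2) = (1/0.021) × 1.491^(2/3) × 0.002198^(1/2) = 2.91 m/s.

V = 2.91 m/s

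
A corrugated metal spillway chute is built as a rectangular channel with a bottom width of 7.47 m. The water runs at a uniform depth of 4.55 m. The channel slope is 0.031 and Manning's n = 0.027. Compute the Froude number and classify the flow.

supercritical

Flow area A = b·y = 7.47 × 4.55 = 33.99 m². Wetted perimeter P = b + 2y = 7.47 + 2×4.55 = 16.57 m.
Hydraulic radius R = A/P = 33.99/16.57 = 2.051 m.
V = (1/n) R^(2/3) √S = (1/0.027) × 2.051^(2/3) × √0.031 = 10.53 m/s. Hydraulic depth D_h = A/T = 33.99/7.47 = 4.55 m.
Froude number Fr = V/√(g·D_h) = 10.53/√(9.81×4.55) = 1.58, which is greater than 1, so the flow is supercritical.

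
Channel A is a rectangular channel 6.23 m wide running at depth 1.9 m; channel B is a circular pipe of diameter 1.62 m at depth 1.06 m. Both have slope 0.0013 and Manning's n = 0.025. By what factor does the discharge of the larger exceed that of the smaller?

Channel A: Flow area A = b·y = 6.23 × 1.9 = 11.84 m². Wetted perimeter P = b + 2y = 6.23 + 2×1.9 = 10.03 m. Hydraulic radius R = A/P = 11.84/10.03 = 1.18 m. Q_A = (1/0.025)·11.84·1.18^(2/3)·√0.0013 = 19.06 m³/s.
Channel B: For a circular section of diameter D = 1.62 m at depth y = 1.06 m, the central angle is θ = 2 arccos(1 − 2y/D) = 3.769 rad. Then A = (D²/8)(θ − sin θ) = 1.429 m² and P = Dθ/2 = 3.053 m. Hydraulic radius R = A/P = 1.429/3.053 = 0.4681 m. Q_B = (1/0.025)·1.429·0.4681^(2/3)·√0.0013 = 1.243 m³/s.
The larger discharge is 19.06 m³/s and the smaller is 1.243 m³/s; the ratio is 15.3.

15.3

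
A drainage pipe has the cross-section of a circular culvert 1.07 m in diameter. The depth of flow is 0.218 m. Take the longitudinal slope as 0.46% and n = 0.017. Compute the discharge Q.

For a circular section of diameter D = 1.07 m at depth y = 0.218 m, the central angle is θ = 2 arccos(1 − 2y/D) = 1.873 rad. Then A = (D²/8)(θ − sin θ) = 0.1315 m² and P = Dθ/2 = 1.002 m.
Hydraulic radius R = A/P = 0.1315/1.002 = 0.1312 m.
Manning's equation: Q = (1/n) A R^(2/3) S^(1/2) = (1/0.017) × 0.1315 × 0.1312^(2/3) × 0.0046^(1/2) = 0.135 m³/s.

Q = 0.135 m³/s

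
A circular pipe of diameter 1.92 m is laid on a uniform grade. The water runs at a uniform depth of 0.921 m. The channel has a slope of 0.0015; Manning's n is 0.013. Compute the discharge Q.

For a circular section of diameter D = 1.92 m at depth y = 0.921 m, the central angle is θ = 2 arccos(1 − 2y/D) = 3.06 rad. Then A = (D²/8)(θ − sin θ) = 1.373 m² and P = Dθ/2 = 2.938 m.
Hydraulic radius R = A/P = 1.373/2.938 = 0.4673 m.
Manning's equation: Q = (1/n) A R^(2/3) S^(1/2) = (1/0.013) × 1.373 × 0.4673^(2/3) × 0.0015^(1/2) = 2.46 m³/s.

Q = 2.46 m³/s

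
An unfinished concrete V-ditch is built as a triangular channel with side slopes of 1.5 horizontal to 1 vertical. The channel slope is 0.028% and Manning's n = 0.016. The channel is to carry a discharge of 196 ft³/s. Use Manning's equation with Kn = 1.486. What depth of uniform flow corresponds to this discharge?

y_n = 6.56 ft

Manning's equation rearranged: A R^(2/3) = nQ / (1.486·√S) = 0.016 × 196 / (1.486 × √0.00028) = 126.1.
At y = 7.65 ft: A R^(2/3) = 189.9 — over.
At y = 5.66 ft: A R^(2/3) = 85.05 — short.
At y = 6.56 ft: A R^(2/3) = 126.1 — matches.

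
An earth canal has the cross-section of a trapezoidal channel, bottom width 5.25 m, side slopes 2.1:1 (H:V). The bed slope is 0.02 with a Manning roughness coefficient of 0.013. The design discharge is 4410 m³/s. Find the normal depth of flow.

Manning's equation rearranged: A R^(2/3) = nQ / (1·√S) = 0.013 × 4410 / (√0.02) = 405.4.
Try y = 6.33 m: A R^(2/3) = 264.5 — low.
Try y = 9.51 m: A R^(2/3) = 686.9 — high.
Try y = 7.61 m: A R^(2/3) = 405.4 — close enough.

y_n = 7.61 m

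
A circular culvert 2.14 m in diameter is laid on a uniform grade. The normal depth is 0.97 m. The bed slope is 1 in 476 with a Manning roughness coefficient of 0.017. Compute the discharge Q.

Q = 2.7 m³/s

For a circular section of diameter D = 2.14 m at depth y = 0.97 m, the central angle is θ = 2 arccos(1 − 2y/D) = 2.954 rad. Then A = (D²/8)(θ − sin θ) = 1.585 m² and P = Dθ/2 = 3.161 m.
Hydraulic radius R = A/P = 1.585/3.161 = 0.5013 m.
Manning's equation: Q = (1/n) A R^(2/3) S^(1/2) = (1/0.017) × 1.585 × 0.5013^(2/3) × 0.002101^(1/2) = 2.7 m³/s.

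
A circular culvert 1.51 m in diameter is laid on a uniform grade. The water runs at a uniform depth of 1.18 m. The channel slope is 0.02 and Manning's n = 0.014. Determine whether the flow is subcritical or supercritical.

supercritical

For a circular section of diameter D = 1.51 m at depth y = 1.18 m, the central angle is θ = 2 arccos(1 − 2y/D) = 4.337 rad. Then A = (D²/8)(θ − sin θ) = 1.501 m² and P = Dθ/2 = 3.275 m.
Hydraulic radius R = A/P = 1.501/3.275 = 0.4585 m.
V = (1/n) R^(2/3) √S = (1/0.014) × 0.4585^(2/3) × √0.02 = 6.006 m/s. Hydraulic depth D_h = A/T = 1.501/1.248 = 1.203 m.
Froude number Fr = V/√(g·D_h) = 6.006/√(9.81×1.203) = 1.75, which is greater than 1, so the flow is supercritical.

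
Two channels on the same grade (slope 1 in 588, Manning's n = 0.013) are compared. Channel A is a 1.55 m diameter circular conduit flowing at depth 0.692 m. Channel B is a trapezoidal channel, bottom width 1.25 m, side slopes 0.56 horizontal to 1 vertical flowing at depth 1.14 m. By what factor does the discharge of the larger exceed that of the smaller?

3.54

Channel A: For a circular section of diameter D = 1.55 m at depth y = 0.692 m, the central angle is θ = 2 arccos(1 − 2y/D) = 2.927 rad. Then A = (D²/8)(θ − sin θ) = 0.8151 m² and P = Dθ/2 = 2.268 m. Hydraulic radius R = A/P = 0.8151/2.268 = 0.3593 m. Q_A = (1/0.013)·0.8151·0.3593^(2/3)·√0.001701 = 1.307 m³/s.
Channel B: With bottom width b = 1.25 m and side slope z = 0.56: A = (b + zy)y = (1.25 + 0.56×1.14)×1.14 = 2.153 m²; P = b + 2y√(1+z²) = 1.25 + 2×1.14×1.146 = 3.863 m. Hydraulic radius R = A/P = 2.153/3.863 = 0.5573 m. Q_B = (1/0.013)·2.153·0.5573^(2/3)·√0.001701 = 4.625 m³/s.
The larger discharge is 4.625 m³/s and the smaller is 1.307 m³/s; the ratio is 3.54.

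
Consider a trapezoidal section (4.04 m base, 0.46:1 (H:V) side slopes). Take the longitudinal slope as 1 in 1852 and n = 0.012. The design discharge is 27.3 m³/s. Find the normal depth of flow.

y_n = 2.32 m

Manning's equation rearranged: A R^(2/3) = nQ / (1·√S) = 0.012 × 27.3 / (√0.00054) = 14.1.
Try y = 1.8 m: A R^(2/3) = 9.309 — low.
Try y = 2.32 m: A R^(2/3) = 14.08 — close enough.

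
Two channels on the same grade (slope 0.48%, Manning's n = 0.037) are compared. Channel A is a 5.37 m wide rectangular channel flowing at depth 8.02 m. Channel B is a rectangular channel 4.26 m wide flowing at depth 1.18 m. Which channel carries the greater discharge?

Channel A: Flow area A = b·y = 5.37 × 8.02 = 43.07 m². Wetted perimeter P = b + 2y = 5.37 + 2×8.02 = 21.41 m. Hydraulic radius R = A/P = 43.07/21.41 = 2.012 m. Q_A = (1/0.037)·43.07·2.012^(2/3)·√0.0048 = 128.5 m³/s.
Channel B: Flow area A = b·y = 4.26 × 1.18 = 5.027 m². Wetted perimeter P = b + 2y = 4.26 + 2×1.18 = 6.62 m. Hydraulic radius R = A/P = 5.027/6.62 = 0.7593 m. Q_B = (1/0.037)·5.027·0.7593^(2/3)·√0.0048 = 7.834 m³/s.
Q_A = 128.5 m³/s vs Q_B = 7.834 m³/s, so channel A carries more.

channel A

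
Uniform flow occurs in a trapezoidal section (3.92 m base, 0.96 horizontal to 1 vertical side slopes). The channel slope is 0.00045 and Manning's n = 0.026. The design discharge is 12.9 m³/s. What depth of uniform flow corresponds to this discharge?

y_n = 2.19 m

Manning's equation rearranged: A R^(2/3) = nQ / (1·√S) = 0.026 × 12.9 / (√0.00045) = 15.81.
Trying y = 1.61 m: A R^(2/3) = 9.088 — low.
Trying y = 2.19 m: A R^(2/3) = 15.87 — ≈ 15.81.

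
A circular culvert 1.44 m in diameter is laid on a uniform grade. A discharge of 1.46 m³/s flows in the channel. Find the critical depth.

At critical depth, Q² T / (g A³) = 1, i.e. A³/T = Q²/g = 1.46²/9.81 = 0.2173.
Try y = 0.77 m: A³/T = 0.4846 — over.
Try y = 0.459 m: A³/T = 0.06649 — short.
Try y = 0.624 m: A³/T = 0.2169 — ≈ 0.2173.

y_c = 0.624 m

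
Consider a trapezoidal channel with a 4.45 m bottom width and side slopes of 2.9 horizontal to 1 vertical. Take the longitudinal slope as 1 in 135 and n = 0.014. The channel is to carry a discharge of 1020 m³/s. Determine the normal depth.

Manning's equation rearranged: A R^(2/3) = nQ / (1·√S) = 0.014 × 1020 / (√0.007407) = 165.9.
At y = 5.33 m: A R^(2/3) = 213.6 — too large.
At y = 3.74 m: A R^(2/3) = 93.46 — too small.
At y = 4.79 m: A R^(2/3) = 166 — ≈ 165.9.

y_n = 4.79 m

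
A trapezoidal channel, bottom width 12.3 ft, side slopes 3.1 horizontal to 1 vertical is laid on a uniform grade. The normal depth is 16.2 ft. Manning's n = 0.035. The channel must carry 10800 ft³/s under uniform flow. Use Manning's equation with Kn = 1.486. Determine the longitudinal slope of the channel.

S = 0.00358

With bottom width b = 12.3 ft and side slope z = 3.1: A = (b + zy)y = (12.3 + 3.1×16.2)×16.2 = 1013 ft²; P = b + 2y√(1+z²) = 12.3 + 2×16.2×3.257 = 117.8 ft.
Hydraulic radius R = A/P = 1013/117.8 = 8.595 ft.
From Manning's equation, S = [nQ / (1.486 A R^(2/3))]² = [0.035 × 10800 / (1.486 × 1013 × 8.595^(2/3))]² = 0.00358.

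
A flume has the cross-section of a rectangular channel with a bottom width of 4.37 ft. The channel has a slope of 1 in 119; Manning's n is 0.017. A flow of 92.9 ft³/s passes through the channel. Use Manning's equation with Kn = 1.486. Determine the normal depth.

y_n = 2.42 ft

Manning's equation rearranged: A R^(2/3) = nQ / (1.486·√S) = 0.017 × 92.9 / (1.486 × √0.008403) = 11.59.
At y = 1.75 ft: A R^(2/3) = 7.503 — short.
At y = 2.42 ft: A R^(2/3) = 11.6 — ≈ 11.59.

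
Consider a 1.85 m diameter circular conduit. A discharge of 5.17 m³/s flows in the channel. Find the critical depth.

At critical depth, Q² T / (g A³) = 1, i.e. A³/T = Q²/g = 5.17²/9.81 = 2.725.
Trying y = 1.37 m: A³/T = 5.995 — high.
Trying y = 1.12 m: A³/T = 2.727 — matches.

y_c = 1.12 m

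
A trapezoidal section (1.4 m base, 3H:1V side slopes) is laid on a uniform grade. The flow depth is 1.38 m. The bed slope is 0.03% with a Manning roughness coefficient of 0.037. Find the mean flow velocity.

V = 0.388 m/s

With bottom width b = 1.4 m and side slope z = 3: A = (b + zy)y = (1.4 + 3×1.38)×1.38 = 7.645 m²; P = b + 2y√(1+z²) = 1.4 + 2×1.38×3.162 = 10.13 m.
Hydraulic radius R = A/P = 7.645/10.13 = 0.7549 m.
From Manning's equation, V = (1/n) R^(2/3) S^(1/2) = (1/0.037) × 0.7549^(2/3) × 0.0003^(1/2) = 0.388 m/s.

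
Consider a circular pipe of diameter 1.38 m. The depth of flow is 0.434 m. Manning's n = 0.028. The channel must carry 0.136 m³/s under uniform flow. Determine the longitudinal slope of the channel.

S = 0.000582

For a circular section of diameter D = 1.38 m at depth y = 0.434 m, the central angle is θ = 2 arccos(1 − 2y/D) = 2.381 rad. Then A = (D²/8)(θ − sin θ) = 0.4029 m² and P = Dθ/2 = 1.643 m.
Hydraulic radius R = A/P = 0.4029/1.643 = 0.2452 m.
From Manning's equation, S = [nQ / (1 A R^(2/3))]² = [0.028 × 0.136 / (1 × 0.4029 × 0.2452^(2/3))]² = 0.000582.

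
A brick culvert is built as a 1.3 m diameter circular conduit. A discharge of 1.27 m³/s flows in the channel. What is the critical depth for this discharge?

At critical depth, Q² T / (g A³) = 1, i.e. A³/T = Q²/g = 1.27²/9.81 = 0.1644.
Trying y = 0.429 m: A³/T = 0.04559 — too small.
Trying y = 0.688 m: A³/T = 0.2793 — too large.
Trying y = 0.599 m: A³/T = 0.1645 — close enough.

y_c = 0.599 m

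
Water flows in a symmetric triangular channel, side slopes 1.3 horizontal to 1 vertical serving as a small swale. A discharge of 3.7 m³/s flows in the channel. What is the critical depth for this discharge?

y_c = 1.11 m

At critical depth, Q² T / (g A³) = 1, i.e. A³/T = Q²/g = 3.7²/9.81 = 1.396.
Try y = 1.2 m: A³/T = 2.103 — high.
Try y = 0.926 m: A³/T = 0.5753 — low.
Try y = 1.11 m: A³/T = 1.424 — ≈ 1.396.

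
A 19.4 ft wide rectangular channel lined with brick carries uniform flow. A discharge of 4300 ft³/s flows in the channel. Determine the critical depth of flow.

For a rectangular channel, critical depth y_c = (q²/g)^(1/3) where q = Q/b = 4300/19.4 = 221.6 ft²/s.
So y_c = (221.6²/32.2)^(1/3) = 11.5 ft.

y_c = 11.5 ft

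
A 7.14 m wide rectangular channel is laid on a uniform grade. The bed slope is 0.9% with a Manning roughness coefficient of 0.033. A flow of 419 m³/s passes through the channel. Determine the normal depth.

Manning's equation rearranged: A R^(2/3) = nQ / (1·√S) = 0.033 × 419 / (√0.009) = 145.7.
Trying y = 12.4 m: A R^(2/3) = 174.7 — high.
Trying y = 9.01 m: A R^(2/3) = 120.3 — low.
Trying y = 10.6 m: A R^(2/3) = 145.7 — ≈ 145.7.

y_n = 10.6 m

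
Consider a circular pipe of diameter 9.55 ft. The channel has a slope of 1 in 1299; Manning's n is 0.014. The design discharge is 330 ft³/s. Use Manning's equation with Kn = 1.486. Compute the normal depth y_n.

y_n = 6.93 ft

Manning's equation rearranged: A R^(2/3) = nQ / (1.486·√S) = 0.014 × 330 / (1.486 × √0.0007698) = 112.1.
Try y = 5.08 ft: A R^(2/3) = 70.96 — low.
Try y = 8.65 ft: A R^(2/3) = 136.7 — high.
Try y = 6.93 ft: A R^(2/3) = 112.1 — matches.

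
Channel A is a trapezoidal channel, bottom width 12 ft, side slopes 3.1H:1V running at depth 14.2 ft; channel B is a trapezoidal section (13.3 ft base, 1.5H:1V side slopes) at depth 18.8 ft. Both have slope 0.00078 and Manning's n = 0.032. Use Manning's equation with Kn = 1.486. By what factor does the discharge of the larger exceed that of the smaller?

1.15

Channel A: With bottom width b = 12 ft and side slope z = 3.1: A = (b + zy)y = (12 + 3.1×14.2)×14.2 = 795.5 ft²; P = b + 2y√(1+z²) = 12 + 2×14.2×3.257 = 104.5 ft. Hydraulic radius R = A/P = 795.5/104.5 = 7.612 ft. Q_A = (1.486/0.032)·795.5·7.612^(2/3)·√0.00078 = 3992 ft³/s.
Channel B: With bottom width b = 13.3 ft and side slope z = 1.5: A = (b + zy)y = (13.3 + 1.5×18.8)×18.8 = 780.2 ft²; P = b + 2y√(1+z²) = 13.3 + 2×18.8×1.803 = 81.08 ft. Hydraulic radius R = A/P = 780.2/81.08 = 9.622 ft. Q_B = (1.486/0.032)·780.2·9.622^(2/3)·√0.00078 = 4578 ft³/s.
The larger discharge is 4578 ft³/s and the smaller is 3992 ft³/s; the ratio is 1.15.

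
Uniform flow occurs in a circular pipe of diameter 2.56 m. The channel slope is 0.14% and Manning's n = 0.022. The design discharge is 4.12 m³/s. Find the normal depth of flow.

y_n = 1.48 m

Manning's equation rearranged: A R^(2/3) = nQ / (1·√S) = 0.022 × 4.12 / (√0.0014) = 2.422.
Try y = 1.73 m: A R^(2/3) = 3.053 — over.
Try y = 1.18 m: A R^(2/3) = 1.661 — short.
Try y = 1.48 m: A R^(2/3) = 2.424 — close enough.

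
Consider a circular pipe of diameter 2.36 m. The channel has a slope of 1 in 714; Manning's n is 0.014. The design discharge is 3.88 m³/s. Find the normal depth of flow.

y_n = 1.14 m

Manning's equation rearranged: A R^(2/3) = nQ / (1·√S) = 0.014 × 3.88 / (√0.001401) = 1.451.
Trying y = 1.02 m: A R^(2/3) = 1.193 — low.
Trying y = 1.39 m: A R^(2/3) = 2.009 — high.
Trying y = 1.14 m: A R^(2/3) = 1.45 — ≈ 1.451.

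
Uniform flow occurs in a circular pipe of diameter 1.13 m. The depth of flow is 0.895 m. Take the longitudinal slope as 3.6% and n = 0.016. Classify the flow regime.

For a circular section of diameter D = 1.13 m at depth y = 0.895 m, the central angle is θ = 2 arccos(1 − 2y/D) = 4.389 rad. Then A = (D²/8)(θ − sin θ) = 0.8519 m² and P = Dθ/2 = 2.48 m.
Hydraulic radius R = A/P = 0.8519/2.48 = 0.3435 m.
V = (1/n) R^(2/3) √S = (1/0.016) × 0.3435^(2/3) × √0.036 = 5.817 m/s. Hydraulic depth D_h = A/T = 0.8519/0.9172 = 0.9288 m.
Froude number Fr = V/√(g·D_h) = 5.817/√(9.81×0.9288) = 1.93, which is greater than 1, so the flow is supercritical.

supercritical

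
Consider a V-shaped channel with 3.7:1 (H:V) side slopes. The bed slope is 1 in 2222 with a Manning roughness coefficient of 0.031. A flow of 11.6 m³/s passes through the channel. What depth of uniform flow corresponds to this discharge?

Manning's equation rearranged: A R^(2/3) = nQ / (1·√S) = 0.031 × 11.6 / (√0.00045) = 16.95.
Trying y = 2.32 m: A R^(2/3) = 21.48 — high.
Trying y = 2.12 m: A R^(2/3) = 16.89 — ≈ 16.95.

y_n = 2.12 m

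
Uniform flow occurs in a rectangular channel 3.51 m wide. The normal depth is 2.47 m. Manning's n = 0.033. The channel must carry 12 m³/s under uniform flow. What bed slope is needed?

S = 0.00202

Flow area A = b·y = 3.51 × 2.47 = 8.67 m². Wetted perimeter P = b + 2y = 3.51 + 2×2.47 = 8.45 m.
Hydraulic radius R = A/P = 8.67/8.45 = 1.026 m.
From Manning's equation, S = [nQ / (1 A R^(2/3))]² = [0.033 × 12 / (1 × 8.67 × 1.026^(2/3))]² = 0.00202.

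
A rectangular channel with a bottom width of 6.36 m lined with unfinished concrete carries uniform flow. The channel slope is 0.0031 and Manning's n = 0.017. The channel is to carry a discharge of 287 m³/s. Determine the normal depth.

y_n = 7.97 m

Manning's equation rearranged: A R^(2/3) = nQ / (1·√S) = 0.017 × 287 / (√0.0031) = 87.63.
Try y = 7.01 m: A R^(2/3) = 75.13 — low.
Try y = 7.97 m: A R^(2/3) = 87.63 — matches.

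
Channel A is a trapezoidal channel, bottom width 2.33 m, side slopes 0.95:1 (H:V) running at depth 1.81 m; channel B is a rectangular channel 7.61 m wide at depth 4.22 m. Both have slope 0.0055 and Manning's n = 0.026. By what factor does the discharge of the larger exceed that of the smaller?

Channel A: With bottom width b = 2.33 m and side slope z = 0.95: A = (b + zy)y = (2.33 + 0.95×1.81)×1.81 = 7.33 m²; P = b + 2y√(1+z²) = 2.33 + 2×1.81×1.379 = 7.323 m. Hydraulic radius R = A/P = 7.33/7.323 = 1.001 m. Q_A = (1/0.026)·7.33·1.001^(2/3)·√0.0055 = 20.92 m³/s.
Channel B: Flow area A = b·y = 7.61 × 4.22 = 32.11 m². Wetted perimeter P = b + 2y = 7.61 + 2×4.22 = 16.05 m. Hydraulic radius R = A/P = 32.11/16.05 = 2.001 m. Q_B = (1/0.026)·32.11·2.001^(2/3)·√0.0055 = 145.5 m³/s.
The larger discharge is 145.5 m³/s and the smaller is 20.92 m³/s; the ratio is 6.95.

6.95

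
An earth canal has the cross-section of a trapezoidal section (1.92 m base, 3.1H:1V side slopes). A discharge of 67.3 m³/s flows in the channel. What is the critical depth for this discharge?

y_c = 2.21 m

At critical depth, Q² T / (g A³) = 1, i.e. A³/T = Q²/g = 67.3²/9.81 = 461.7.
Trying y = 2.81 m: A³/T = 1378 — over.
Trying y = 1.87 m: A³/T = 222.4 — short.
Trying y = 2.21 m: A³/T = 466.2 — close enough.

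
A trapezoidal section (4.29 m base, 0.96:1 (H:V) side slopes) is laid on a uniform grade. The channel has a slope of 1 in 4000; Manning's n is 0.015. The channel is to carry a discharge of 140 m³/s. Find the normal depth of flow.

Manning's equation rearranged: A R^(2/3) = nQ / (1·√S) = 0.015 × 140 / (√0.00025) = 132.8.
Try y = 5.26 m: A R^(2/3) = 92.96 — too small.
Try y = 6.25 m: A R^(2/3) = 133 — close enough.

y_n = 6.25 m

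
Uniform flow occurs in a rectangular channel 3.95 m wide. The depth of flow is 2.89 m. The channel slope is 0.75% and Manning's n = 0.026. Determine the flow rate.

Flow area A = b·y = 3.95 × 2.89 = 11.42 m². Wetted perimeter P = b + 2y = 3.95 + 2×2.89 = 9.73 m.
Hydraulic radius R = A/P = 11.42/9.73 = 1.173 m.
Manning's equation: Q = (1/n) A R^(2/3) S^(1/2) = (1/0.026) × 11.42 × 1.173^(2/3) × 0.0075^(1/2) = 42.3 m³/s.

Q = 42.3 m³/s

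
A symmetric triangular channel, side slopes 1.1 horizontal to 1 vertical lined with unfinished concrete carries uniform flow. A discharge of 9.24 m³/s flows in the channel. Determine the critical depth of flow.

At critical depth, Q² T / (g A³) = 1, i.e. A³/T = Q²/g = 9.24²/9.81 = 8.703.
At y = 1.25 m: A³/T = 1.846 — short.
At y = 1.87 m: A³/T = 13.83 — over.
At y = 1.7 m: A³/T = 8.59 — close enough.

y_c = 1.7 m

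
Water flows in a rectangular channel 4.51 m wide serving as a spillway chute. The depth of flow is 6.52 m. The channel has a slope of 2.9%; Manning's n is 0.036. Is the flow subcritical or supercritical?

subcritical

Flow area A = b·y = 4.51 × 6.52 = 29.41 m². Wetted perimeter P = b + 2y = 4.51 + 2×6.52 = 17.55 m.
Hydraulic radius R = A/P = 29.41/17.55 = 1.676 m.
V = (1/n) R^(2/3) √S = (1/0.036) × 1.676^(2/3) × √0.029 = 6.673 m/s. Hydraulic depth D_h = A/T = 29.41/4.51 = 6.52 m.
Froude number Fr = V/√(g·D_h) = 6.673/√(9.81×6.52) = 0.834, which is less than 1, so the flow is subcritical.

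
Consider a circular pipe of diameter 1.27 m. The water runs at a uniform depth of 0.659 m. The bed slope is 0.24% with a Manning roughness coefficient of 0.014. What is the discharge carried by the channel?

Q = 1.1 m³/s

For a circular section of diameter D = 1.27 m at depth y = 0.659 m, the central angle is θ = 2 arccos(1 − 2y/D) = 3.217 rad. Then A = (D²/8)(θ − sin θ) = 0.6639 m² and P = Dθ/2 = 2.043 m.
Hydraulic radius R = A/P = 0.6639/2.043 = 0.325 m.
Manning's equation: Q = (1/n) A R^(2/3) S^(1/2) = (1/0.014) × 0.6639 × 0.325^(2/3) × 0.0024^(1/2) = 1.1 m³/s.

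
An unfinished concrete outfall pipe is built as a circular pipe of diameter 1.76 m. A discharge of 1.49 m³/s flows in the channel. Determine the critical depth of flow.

At critical depth, Q² T / (g A³) = 1, i.e. A³/T = Q²/g = 1.49²/9.81 = 0.2263.
Trying y = 0.448 m: A³/T = 0.07572 — short.
Trying y = 0.594 m: A³/T = 0.2262 — ≈ 0.2263.

y_c = 0.594 m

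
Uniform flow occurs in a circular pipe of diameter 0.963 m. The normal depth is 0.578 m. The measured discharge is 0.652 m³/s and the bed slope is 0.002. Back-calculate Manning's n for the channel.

For a circular section of diameter D = 0.963 m at depth y = 0.578 m, the central angle is θ = 2 arccos(1 − 2y/D) = 3.545 rad. Then A = (D²/8)(θ − sin θ) = 0.4565 m² and P = Dθ/2 = 1.707 m.
Hydraulic radius R = A/P = 0.4565/1.707 = 0.2674 m.
Rearranging Manning's equation: n = (1/Q) A R^(2/3) S^(1/2) = (1/0.652) × 0.4565 × 0.2674^(2/3) × √0.002 = 0.013.

n = 0.013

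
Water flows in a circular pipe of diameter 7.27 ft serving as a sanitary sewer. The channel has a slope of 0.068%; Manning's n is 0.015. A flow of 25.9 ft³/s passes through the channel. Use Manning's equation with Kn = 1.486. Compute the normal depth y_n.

y_n = 1.98 ft

Manning's equation rearranged: A R^(2/3) = nQ / (1.486·√S) = 0.015 × 25.9 / (1.486 × √0.00068) = 10.03.
At y = 1.49 ft: A R^(2/3) = 5.688 — too small.
At y = 2.49 ft: A R^(2/3) = 15.6 — too large.
At y = 1.98 ft: A R^(2/3) = 10.03 — ≈ 10.03.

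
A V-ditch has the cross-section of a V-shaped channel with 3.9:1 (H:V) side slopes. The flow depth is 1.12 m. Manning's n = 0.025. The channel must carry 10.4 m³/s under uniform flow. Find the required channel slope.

For a triangular section with side slope z = 3.9: A = zy² = 3.9×1.12² = 4.892 m²; P = 2y√(1+z²) = 2×1.12×4.026 = 9.019 m.
Hydraulic radius R = A/P = 4.892/9.019 = 0.5425 m.
From Manning's equation, S = [nQ / (1 A R^(2/3))]² = [0.025 × 10.4 / (1 × 4.892 × 0.5425^(2/3))]² = 0.00638.

S = 0.00638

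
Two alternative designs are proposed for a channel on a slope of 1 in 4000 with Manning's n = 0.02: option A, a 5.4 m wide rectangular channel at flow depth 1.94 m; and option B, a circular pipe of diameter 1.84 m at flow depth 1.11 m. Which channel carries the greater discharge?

Channel A: Flow area A = b·y = 5.4 × 1.94 = 10.48 m². Wetted perimeter P = b + 2y = 5.4 + 2×1.94 = 9.28 m. Hydraulic radius R = A/P = 10.48/9.28 = 1.129 m. Q_A = (1/0.02)·10.48·1.129^(2/3)·√0.00025 = 8.979 m³/s.
Channel B: For a circular section of diameter D = 1.84 m at depth y = 1.11 m, the central angle is θ = 2 arccos(1 − 2y/D) = 3.558 rad. Then A = (D²/8)(θ − sin θ) = 1.677 m² and P = Dθ/2 = 3.273 m. Hydraulic radius R = A/P = 1.677/3.273 = 0.5123 m. Q_B = (1/0.02)·1.677·0.5123^(2/3)·√0.00025 = 0.8486 m³/s.
Q_A = 8.979 m³/s vs Q_B = 0.8486 m³/s, so channel A carries more.

channel A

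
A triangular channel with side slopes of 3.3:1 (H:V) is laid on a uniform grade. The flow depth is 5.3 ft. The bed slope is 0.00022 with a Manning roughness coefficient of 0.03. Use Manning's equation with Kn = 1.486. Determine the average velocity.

For a triangular section with side slope z = 3.3: A = zy² = 3.3×5.3² = 92.7 ft²; P = 2y√(1+z²) = 2×5.3×3.448 = 36.55 ft.
Hydraulic radius R = A/P = 92.7/36.55 = 2.536 ft.
From Manning's equation, V = (1.486/n) R^(2/3) S^(1/2) = (1.486/0.03) × 2.536^(2/3) × 0.00022^(1/2) = 1.37 ft/s.

V = 1.37 ft/s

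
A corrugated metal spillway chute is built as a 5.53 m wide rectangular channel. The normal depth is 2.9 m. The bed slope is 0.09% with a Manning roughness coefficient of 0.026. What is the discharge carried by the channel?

Q = 23.3 m³/s

Flow area A = b·y = 5.53 × 2.9 = 16.04 m². Wetted perimeter P = b + 2y = 5.53 + 2×2.9 = 11.33 m.
Hydraulic radius R = A/P = 16.04/11.33 = 1.415 m.
Manning's equation: Q = (1/n) A R^(2/3) S^(1/2) = (1/0.026) × 16.04 × 1.415^(2/3) × 0.0009^(1/2) = 23.3 m³/s.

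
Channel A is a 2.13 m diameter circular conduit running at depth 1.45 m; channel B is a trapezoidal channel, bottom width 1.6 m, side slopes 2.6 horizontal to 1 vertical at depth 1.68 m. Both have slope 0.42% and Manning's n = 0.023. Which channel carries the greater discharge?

channel B

Channel A: For a circular section of diameter D = 2.13 m at depth y = 1.45 m, the central angle is θ = 2 arccos(1 − 2y/D) = 3.881 rad. Then A = (D²/8)(θ − sin θ) = 2.583 m² and P = Dθ/2 = 4.134 m. Hydraulic radius R = A/P = 2.583/4.134 = 0.625 m. Q_A = (1/0.023)·2.583·0.625^(2/3)·√0.0042 = 5.321 m³/s.
Channel B: With bottom width b = 1.6 m and side slope z = 2.6: A = (b + zy)y = (1.6 + 2.6×1.68)×1.68 = 10.03 m²; P = b + 2y√(1+z²) = 1.6 + 2×1.68×2.786 = 10.96 m. Hydraulic radius R = A/P = 10.03/10.96 = 0.9148 m. Q_B = (1/0.023)·10.03·0.9148^(2/3)·√0.0042 = 26.62 m³/s.
Q_A = 5.321 m³/s vs Q_B = 26.62 m³/s, so channel B carries more.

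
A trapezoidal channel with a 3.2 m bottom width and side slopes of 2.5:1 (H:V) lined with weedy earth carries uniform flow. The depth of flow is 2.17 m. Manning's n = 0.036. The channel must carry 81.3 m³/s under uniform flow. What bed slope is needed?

S = 0.018

With bottom width b = 3.2 m and side slope z = 2.5: A = (b + zy)y = (3.2 + 2.5×2.17)×2.17 = 18.72 m²; P = b + 2y√(1+z²) = 3.2 + 2×2.17×2.693 = 14.89 m.
Hydraulic radius R = A/P = 18.72/14.89 = 1.257 m.
From Manning's equation, S = [nQ / (1 A R^(2/3))]² = [0.036 × 81.3 / (1 × 18.72 × 1.257^(2/3))]² = 0.018.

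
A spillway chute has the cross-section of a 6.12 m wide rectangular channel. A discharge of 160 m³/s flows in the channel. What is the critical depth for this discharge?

For a rectangular channel, critical depth y_c = (q²/g)^(1/3) where q = Q/b = 160/6.12 = 26.14 m²/s.
So y_c = (26.14²/9.81)^(1/3) = 4.11 m.

y_c = 4.11 m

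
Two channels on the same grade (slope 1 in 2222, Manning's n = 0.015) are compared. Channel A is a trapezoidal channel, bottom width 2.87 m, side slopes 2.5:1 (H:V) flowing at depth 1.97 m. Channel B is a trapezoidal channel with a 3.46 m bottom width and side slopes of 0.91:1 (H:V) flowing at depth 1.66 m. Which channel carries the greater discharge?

channel A

Channel A: With bottom width b = 2.87 m and side slope z = 2.5: A = (b + zy)y = (2.87 + 2.5×1.97)×1.97 = 15.36 m²; P = b + 2y√(1+z²) = 2.87 + 2×1.97×2.693 = 13.48 m. Hydraulic radius R = A/P = 15.36/13.48 = 1.139 m. Q_A = (1/0.015)·15.36·1.139^(2/3)·√0.00045 = 23.69 m³/s.
Channel B: With bottom width b = 3.46 m and side slope z = 0.91: A = (b + zy)y = (3.46 + 0.91×1.66)×1.66 = 8.251 m²; P = b + 2y√(1+z²) = 3.46 + 2×1.66×1.352 = 7.949 m. Hydraulic radius R = A/P = 8.251/7.949 = 1.038 m. Q_B = (1/0.015)·8.251·1.038^(2/3)·√0.00045 = 11.96 m³/s.
Q_A = 23.69 m³/s vs Q_B = 11.96 m³/s, so channel A carries more.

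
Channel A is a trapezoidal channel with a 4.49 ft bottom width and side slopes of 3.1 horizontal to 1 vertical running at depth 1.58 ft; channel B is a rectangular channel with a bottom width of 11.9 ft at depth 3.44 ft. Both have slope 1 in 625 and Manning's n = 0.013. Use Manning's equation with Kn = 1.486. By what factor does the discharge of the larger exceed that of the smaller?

4.63

Channel A: With bottom width b = 4.49 ft and side slope z = 3.1: A = (b + zy)y = (4.49 + 3.1×1.58)×1.58 = 14.83 ft²; P = b + 2y√(1+z²) = 4.49 + 2×1.58×3.257 = 14.78 ft. Hydraulic radius R = A/P = 14.83/14.78 = 1.003 ft. Q_A = (1.486/0.013)·14.83·1.003^(2/3)·√0.0016 = 67.97 ft³/s.
Channel B: Flow area A = b·y = 11.9 × 3.44 = 40.94 ft². Wetted perimeter P = b + 2y = 11.9 + 2×3.44 = 18.78 ft. Hydraulic radius R = A/P = 40.94/18.78 = 2.18 ft. Q_B = (1.486/0.013)·40.94·2.18^(2/3)·√0.0016 = 314.7 ft³/s.
The larger discharge is 314.7 ft³/s and the smaller is 67.97 ft³/s; the ratio is 4.63.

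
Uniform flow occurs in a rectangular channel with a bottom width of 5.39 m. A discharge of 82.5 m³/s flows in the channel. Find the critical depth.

y_c = 2.88 m

For a rectangular channel, critical depth y_c = (q²/g)^(1/3) where q = Q/b = 82.5/5.39 = 15.31 m²/s.
So y_c = (15.31²/9.81)^(1/3) = 2.88 m.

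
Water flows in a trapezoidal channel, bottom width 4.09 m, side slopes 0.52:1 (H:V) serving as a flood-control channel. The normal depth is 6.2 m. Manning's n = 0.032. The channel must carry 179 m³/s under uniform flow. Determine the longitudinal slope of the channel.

S = 0.00468

With bottom width b = 4.09 m and side slope z = 0.52: A = (b + zy)y = (4.09 + 0.52×6.2)×6.2 = 45.35 m²; P = b + 2y√(1+z²) = 4.09 + 2×6.2×1.127 = 18.07 m.
Hydraulic radius R = A/P = 45.35/18.07 = 2.51 m.
From Manning's equation, S = [nQ / (1 A R^(2/3))]² = [0.032 × 179 / (1 × 45.35 × 2.51^(2/3))]² = 0.00468.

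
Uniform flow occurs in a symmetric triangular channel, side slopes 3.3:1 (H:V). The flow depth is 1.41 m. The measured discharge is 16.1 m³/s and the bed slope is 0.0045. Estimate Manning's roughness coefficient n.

For a triangular section with side slope z = 3.3: A = zy² = 3.3×1.41² = 6.561 m²; P = 2y√(1+z²) = 2×1.41×3.448 = 9.724 m.
Hydraulic radius R = A/P = 6.561/9.724 = 0.6747 m.
Rearranging Manning's equation: n = (1/Q) A R^(2/3) S^(1/2) = (1/16.1) × 6.561 × 0.6747^(2/3) × √0.0045 = 0.021.

n = 0.021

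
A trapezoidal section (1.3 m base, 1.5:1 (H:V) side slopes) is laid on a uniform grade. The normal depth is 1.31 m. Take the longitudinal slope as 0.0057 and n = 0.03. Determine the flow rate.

With bottom width b = 1.3 m and side slope z = 1.5: A = (b + zy)y = (1.3 + 1.5×1.31)×1.31 = 4.277 m²; P = b + 2y√(1+z²) = 1.3 + 2×1.31×1.803 = 6.023 m.
Hydraulic radius R = A/P = 4.277/6.023 = 0.7101 m.
Manning's equation: Q = (1/n) A R^(2/3) S^(1/2) = (1/0.03) × 4.277 × 0.7101^(2/3) × 0.0057^(1/2) = 8.57 m³/s.

Q = 8.57 m³/s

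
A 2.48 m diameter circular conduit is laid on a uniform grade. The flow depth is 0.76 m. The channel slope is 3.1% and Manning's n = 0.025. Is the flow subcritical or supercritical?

supercritical

For a circular section of diameter D = 2.48 m at depth y = 0.76 m, the central angle is θ = 2 arccos(1 − 2y/D) = 2.347 rad. Then A = (D²/8)(θ − sin θ) = 1.255 m² and P = Dθ/2 = 2.91 m.
Hydraulic radius R = A/P = 1.255/2.91 = 0.4314 m.
V = (1/n) R^(2/3) √S = (1/0.025) × 0.4314^(2/3) × √0.031 = 4.021 m/s. Hydraulic depth D_h = A/T = 1.255/2.287 = 0.549 m.
Froude number Fr = V/√(g·D_h) = 4.021/√(9.81×0.549) = 1.73, which is greater than 1, so the flow is supercritical.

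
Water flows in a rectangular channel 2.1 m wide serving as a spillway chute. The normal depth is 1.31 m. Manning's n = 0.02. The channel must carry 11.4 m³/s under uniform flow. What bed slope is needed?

Flow area A = b·y = 2.1 × 1.31 = 2.751 m². Wetted perimeter P = b + 2y = 2.1 + 2×1.31 = 4.72 m.
Hydraulic radius R = A/P = 2.751/4.72 = 0.5828 m.
From Manning's equation, S = [nQ / (1 A R^(2/3))]² = [0.02 × 11.4 / (1 × 2.751 × 0.5828^(2/3))]² = 0.0141.

S = 0.0141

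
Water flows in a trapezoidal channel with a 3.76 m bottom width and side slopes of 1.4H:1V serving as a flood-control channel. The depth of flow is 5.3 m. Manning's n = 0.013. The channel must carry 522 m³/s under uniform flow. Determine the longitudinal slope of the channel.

With bottom width b = 3.76 m and side slope z = 1.4: A = (b + zy)y = (3.76 + 1.4×5.3)×5.3 = 59.25 m²; P = b + 2y√(1+z²) = 3.76 + 2×5.3×1.72 = 22 m.
Hydraulic radius R = A/P = 59.25/22 = 2.694 m.
From Manning's equation, S = [nQ / (1 A R^(2/3))]² = [0.013 × 522 / (1 × 59.25 × 2.694^(2/3))]² = 0.0035.

S = 0.0035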